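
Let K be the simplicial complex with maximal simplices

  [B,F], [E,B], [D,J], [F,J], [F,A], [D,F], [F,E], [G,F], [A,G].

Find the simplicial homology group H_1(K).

Order the vertices as A < B < D < E < F < G < J. Listing each simplex with vertices in this order, K has dimension 1 with simplices:

  0-simplices (7): A, B, D, E, F, G, J
  1-simplices (9): AF, AG, BE, BF, DF, DJ, EF, FG, FJ

giving chain groups C_0 ≅ Z^7, C_1 ≅ Z^9.

∂_1: C_1 → C_0 sends each edge [p,q] (with p < q) to q − p. For instance
  ∂FG = G − F.
The 7×9 boundary matrix has rank 6 and Smith normal form diag(1,1,1,1,1,1).

Now H_k = ker ∂_k / im ∂_{k+1}, so:

  H_1: rank ker ∂_1 − rank ∂_2 = (9 − 6) − 0 = 3, and there is no ∂_2, so H_1 = Z^3.

(K is a triangulation of a wedge of 3 circles.)

H_1 = Z^3.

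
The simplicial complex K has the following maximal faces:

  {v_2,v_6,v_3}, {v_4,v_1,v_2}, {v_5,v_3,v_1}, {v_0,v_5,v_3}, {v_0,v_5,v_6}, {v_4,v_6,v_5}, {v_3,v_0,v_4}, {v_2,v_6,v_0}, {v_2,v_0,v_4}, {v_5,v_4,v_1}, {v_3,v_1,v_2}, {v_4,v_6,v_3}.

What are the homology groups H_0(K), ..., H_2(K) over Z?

H_0 = Z,  H_1 = Z/2,  H_2 = 0.

Order the vertices as v_0 < v_1 < v_2 < v_3 < v_4 < v_5 < v_6. Listing each simplex with vertices in this order, K has dimension 2 with simplices:

  0-simplices (7): [v_0], [v_1], [v_2], [v_3], [v_4], [v_5], [v_6]
  1-simplices (18): (18 of them)
  2-simplices (12): (12 of them)

giving chain groups C_0 ≅ Z^7, C_1 ≅ Z^18, C_2 ≅ Z^12.

Boundary ∂_1: C_1 → C_0 maps an edge to its endpoints' difference, ∂[p,q] = q − p. For instance
  ∂[v_2,v_3] = [v_3] − [v_2].
As a 7×18 matrix over Z this has rank 6, with invariant factors (1,1,1,1,1,1).

∂_2: C_2 → C_1 acts by ∂[p,q,r] = [q,r] − [p,r] + [p,q]. For instance
  ∂[v_0,v_3,v_5] = [v_3,v_5] − [v_0,v_5] + [v_0,v_3],
  ∂[v_2,v_3,v_6] = [v_3,v_6] − [v_2,v_6] + [v_2,v_3].
The 18×12 boundary matrix has rank 12 and Smith normal form diag(1,1,1,1,1,1,1,1,1,1,1,2).

Now H_k = ker ∂_k / im ∂_{k+1}, so:

  H_0: rank C_0 − rank ∂_1 = 7 − 6 = 1, and the invariant factors of ∂_1 are all 1, so H_0 = Z.
  H_1: rank ker ∂_1 − rank ∂_2 = (18 − 6) − 12 = 0, and ∂_2 has invariant factor 2 > 1, so H_1 = Z/2.
  H_2: rank ker ∂_2 − rank ∂_3 = (12 − 12) − 0 = 0, and there is no ∂_3, so H_2 = 0.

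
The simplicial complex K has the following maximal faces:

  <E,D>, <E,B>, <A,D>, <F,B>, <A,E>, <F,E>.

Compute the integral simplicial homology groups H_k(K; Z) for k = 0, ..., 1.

Take the total order A < B < D < E < F on the vertex set. Then K (dimension 1) consists of the simplices:

  0-simplices (5): A, B, D, E, F
  1-simplices (6): AD, AE, BE, BF, DE, EF

so the chain groups are C_0 ≅ Z^5, C_1 ≅ Z^6.

The boundary map ∂_1: C_1 → C_0 is given by ∂[p,q] = [q] − [p]. For instance
  ∂BF = F − B.
This gives a 5×6 integer matrix of rank 4; reducing to Smith normal form yields diagonal entries (1,1,1,1).

Computing H_k = (kernel of ∂_k) / (image of ∂_{k+1}):

  H_0: rank C_0 − rank ∂_1 = 5 − 4 = 1, and the invariant factors of ∂_1 are all 1, so H_0 ≅ Z.
  H_1: rank ker ∂_1 − rank ∂_2 = (6 − 4) − 0 = 2, and there is no ∂_2, so H_1 ≅ Z^2.

As a check, the Euler characteristic is 5 − 6 = -1, which agrees with 1 − 2 = -1.

H_0 = Z,  H_1 = Z^2.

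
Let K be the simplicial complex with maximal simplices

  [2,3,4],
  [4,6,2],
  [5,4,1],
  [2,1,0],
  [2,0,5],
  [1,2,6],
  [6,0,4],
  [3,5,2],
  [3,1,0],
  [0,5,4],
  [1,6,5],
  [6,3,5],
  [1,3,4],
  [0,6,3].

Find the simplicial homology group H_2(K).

We work with the vertex ordering 0 < 1 < 2 < 3 < 4 < 5 < 6. The simplices of K, each written with vertices in increasing order, are:

  0-simplices (7): [0], [1], [2], [3], [4], [5], [6]
  1-simplices (21): [0,1], [0,2], [0,3], [0,4], [0,5], [0,6], [1,2], [1,3], [1,4], [1,5], [1,6], [2,3], [2,4], [2,5], [2,6], [3,4], [3,5], [3,6], [4,5], [4,6], [5,6]
  2-simplices (14): [0,1,2], [0,1,3], [0,2,5], [0,3,6], [0,4,5], [0,4,6], [1,2,6], [1,3,4], [1,4,5], [1,5,6], [2,3,4], [2,3,5], [2,4,6], [3,5,6]

so the chain groups are C_0 ≅ Z^7, C_1 ≅ Z^21, C_2 ≅ Z^14.

Boundary ∂_1: C_1 → C_0 maps an edge to its endpoints' difference, ∂[p,q] = q − p.
The resulting 7×21 matrix has rank 6, and its Smith normal form has invariant factors (1,1,1,1,1,1).

∂_2: C_2 → C_1 maps a triangle to the signed sum of its edges. For instance
  ∂[0,3,6] = [3,6] − [0,6] + [0,3],
  ∂[2,4,6] = [4,6] − [2,6] + [2,4].
As a 21×14 matrix over Z this has rank 13, with invariant factors (1,1,1,1,1,1,1,1,1,1,1,1,1).

Now H_k = ker ∂_k / im ∂_{k+1}, so:

  H_2: rank ker ∂_2 − rank ∂_3 = (14 − 13) − 0 = 1, and there is no ∂_3, so H_2 = Z.

H_2 = Z.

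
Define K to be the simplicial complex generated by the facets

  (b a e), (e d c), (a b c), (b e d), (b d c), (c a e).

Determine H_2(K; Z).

H_2 = Z.

K has 5 vertices, 9 edges, 6 triangles.
rank ∂_2 = 5, rank ∂_3 = 0 ⇒ b_2 = 6 − 5 − 0 = 1. So H_2 ≅ Z.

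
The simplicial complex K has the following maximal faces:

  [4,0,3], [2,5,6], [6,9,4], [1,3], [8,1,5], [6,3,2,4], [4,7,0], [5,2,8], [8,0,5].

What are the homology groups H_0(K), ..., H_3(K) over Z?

Fix the vertex order 0 < 1 < 2 < 3 < 4 < 5 < 6 < 7 < 8 < 9 and write every simplex with vertices in increasing order. Then dim K = 3 and the simplices of K are:

  0-simplices (10): [0], [1], [2], [3], [4], [5], [6], [7], [8], [9]
  1-simplices (21): [0,3], [0,4], [0,5], [0,7], [0,8], [1,3], [1,5], [1,8], [2,3], [2,4], [2,5], [2,6], [2,8], [3,4], [3,6], [4,6], [4,7], [4,9], [5,6], [5,8], [6,9]
  2-simplices (11): [0,3,4], [0,4,7], [0,5,8], [1,5,8], [2,3,4], [2,3,6], [2,4,6], [2,5,6], [2,5,8], [3,4,6], [4,6,9]
  3-simplices (1): [2,3,4,6]

Hence C_0 ≅ Z^10, C_1 ≅ Z^21, C_2 ≅ Z^11, C_3 ≅ Z^1.

∂_1: C_1 → C_0 maps an edge to its endpoints' difference, ∂[p,q] = q − p. For instance
  ∂[5,8] = [8] − [5].
This gives a 10×21 integer matrix of rank 9; reducing to Smith normal form yields diagonal entries (1,1,1,1,1,1,1,1,1).

The boundary map ∂_2: C_2 → C_1 maps a triangle to the signed sum of its edges. For instance
  ∂[1,5,8] = [5,8] − [1,8] + [1,5],
  ∂[0,4,7] = [4,7] − [0,7] + [0,4].
This gives a 21×11 integer matrix of rank 10; reducing to Smith normal form yields diagonal entries (1,1,1,1,1,1,1,1,1,1).

Boundary ∂_3: C_3 → C_2 sends each 3-simplex σ to the alternating sum Σ_i (−1)^i (σ with its i-th vertex removed). For instance
  ∂[2,3,4,6] = [3,4,6] − [2,4,6] + [2,3,6] − [2,3,4].
The resulting 11×1 matrix has rank 1, and its Smith normal form has invariant factors (1).

Now H_k = ker ∂_k / im ∂_{k+1}, so:

  H_0: rank C_0 − rank ∂_1 = 10 − 9 = 1, and the invariant factors of ∂_1 are all 1, so H_0 = Z.
  H_1: rank ker ∂_1 − rank ∂_2 = (21 − 9) − 10 = 2, and the invariant factors of ∂_2 are all 1, so H_1 = Z^2.
  H_2: rank ker ∂_2 − rank ∂_3 = (11 − 10) − 1 = 0, and the invariant factors of ∂_3 are all 1, so H_2 = 0.
  H_3: rank ker ∂_3 − rank ∂_4 = (1 − 1) − 0 = 0, and there is no ∂_4, so H_3 = 0.

As a check, the Euler characteristic is 10 − 21 + 11 − 1 = -1, which agrees with 1 − 2 + 0 − 0 = -1.

H_0 ≅ Z,  H_1 ≅ Z^2,  H_2 = 0,  H_3 = 0.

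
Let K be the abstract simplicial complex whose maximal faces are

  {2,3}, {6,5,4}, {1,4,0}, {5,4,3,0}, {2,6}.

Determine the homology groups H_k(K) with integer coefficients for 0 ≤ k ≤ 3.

Order the vertices as 0 < 1 < 2 < 3 < 4 < 5 < 6. Listing each simplex with vertices in this order, K has dimension 3 with simplices:

  0-simplices (7): [0], [1], [2], [3], [4], [5], [6]
  1-simplices (12): [0,1], [0,3], [0,4], [0,5], [1,4], [2,3], [2,6], [3,4], [3,5], [4,5], [4,6], [5,6]
  2-simplices (6): [0,1,4], [0,3,4], [0,3,5], [0,4,5], [3,4,5], [4,5,6]
  3-simplices (1): [0,3,4,5]

so the chain groups are C_0 ≅ Z^7, C_1 ≅ Z^12, C_2 ≅ Z^6, C_3 ≅ Z^1.

∂_1: C_1 → C_0 sends each edge [p,q] (with p < q) to q − p. For instance
  ∂[0,4] = [4] − [0].
As a 7×12 matrix over Z this has rank 6, with invariant factors (1,1,1,1,1,1).

∂_2: C_2 → C_1 sends each 2-simplex [p,q,r] to [q,r] − [p,r] + [p,q]. For instance
  ∂[0,3,4] = [3,4] − [0,4] + [0,3],
  ∂[0,3,5] = [3,5] − [0,5] + [0,3].
This gives a 12×6 integer matrix of rank 5; reducing to Smith normal form yields diagonal entries (1,1,1,1,1).

Boundary ∂_3: C_3 → C_2 sends each 3-simplex σ to the alternating sum Σ_i (−1)^i (σ with its i-th vertex removed). For instance
  ∂[0,3,4,5] = [3,4,5] − [0,4,5] + [0,3,5] − [0,3,4].
This gives a 6×1 integer matrix of rank 1; reducing to Smith normal form yields diagonal entries (1).

From H_k ≅ ker(∂_k) / im(∂_{k+1}) we obtain:

  H_0: rank C_0 − rank ∂_1 = 7 − 6 = 1, and the invariant factors of ∂_1 are all 1, so H_0 = Z.
  H_1: rank ker ∂_1 − rank ∂_2 = (12 − 6) − 5 = 1, and the invariant factors of ∂_2 are all 1, so H_1 = Z.
  H_2: rank ker ∂_2 − rank ∂_3 = (6 − 5) − 1 = 0, and the invariant factors of ∂_3 are all 1, so H_2 = 0.
  H_3: rank ker ∂_3 − rank ∂_4 = (1 − 1) − 0 = 0, and there is no ∂_4, so H_3 = 0.

As a check, the Euler characteristic is 7 − 12 + 6 − 1 = 0, which agrees with 1 − 1 + 0 − 0 = 0.

H_0 ≅ Z,  H_1 ≅ Z,  H_2 = 0,  H_3 = 0.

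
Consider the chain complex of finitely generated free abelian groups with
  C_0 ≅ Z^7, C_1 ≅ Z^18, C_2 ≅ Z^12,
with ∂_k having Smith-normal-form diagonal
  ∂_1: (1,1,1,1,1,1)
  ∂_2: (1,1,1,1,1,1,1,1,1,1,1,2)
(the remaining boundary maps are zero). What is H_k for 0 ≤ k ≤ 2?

H_0: b_0 = 7 − 0 − 6 = 1; torsion from ∂_1 factors > 1: none. So H_0 ≅ Z.
H_1: b_1 = 18 − 6 − 12 = 0; torsion from ∂_2 factors > 1: [2]. So H_1 ≅ Z/2.
H_2: b_2 = 12 − 12 − 0 = 0; torsion from ∂_3 factors > 1: none. So H_2 ≅ 0.

H_0 ≅ Z,  H_1 ≅ Z/2,  H_2 = 0.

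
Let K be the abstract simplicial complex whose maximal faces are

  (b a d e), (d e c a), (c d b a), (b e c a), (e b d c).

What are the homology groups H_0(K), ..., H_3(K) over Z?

H_0 = Z,  H_1 = 0,  H_2 = 0,  H_3 = Z.

Take the total order a < b < c < d < e on the vertex set. Then K (dimension 3) consists of the simplices:

  0-simplices (5): a, b, c, d, e
  1-simplices (10): ab, ac, ad, ae, bc, bd, be, cd, ce, de
  2-simplices (10): abc, abd, abe, acd, ace, ade, bcd, bce, bde, cde
  3-simplices (5): abcd, abce, abde, acde, bcde

giving chain groups C_0 ≅ Z^5, C_1 ≅ Z^10, C_2 ≅ Z^10, C_3 ≅ Z^5.

Boundary ∂_1: C_1 → C_0 sends each edge [p,q] (with p < q) to q − p. For instance
  ∂de = e − d.
The resulting 5×10 matrix has rank 4, and its Smith normal form has invariant factors (1,1,1,1).

∂_2: C_2 → C_1 acts by ∂[p,q,r] = [q,r] − [p,r] + [p,q]. For instance
  ∂acd = cd − ad + ac,
  ∂abc = bc − ac + ab.
The resulting 10×10 matrix has rank 6, and its Smith normal form has invariant factors (1,1,1,1,1,1).

Boundary ∂_3: C_3 → C_2 sends each 3-simplex σ to the alternating sum Σ_i (−1)^i (σ with its i-th vertex removed). For instance
  ∂bcde = cde − bde + bce − bcd,
  ∂abcd = bcd − acd + abd − abc.
As a 10×5 matrix over Z this has rank 4, with invariant factors (1,1,1,1).

Computing H_k = (kernel of ∂_k) / (image of ∂_{k+1}):

  H_0: rank C_0 − rank ∂_1 = 5 − 4 = 1, and the invariant factors of ∂_1 are all 1, so H_0 = Z.
  H_1: rank ker ∂_1 − rank ∂_2 = (10 − 4) − 6 = 0, and the invariant factors of ∂_2 are all 1, so H_1 = 0.
  H_2: rank ker ∂_2 − rank ∂_3 = (10 − 6) − 4 = 0, and the invariant factors of ∂_3 are all 1, so H_2 = 0.
  H_3: rank ker ∂_3 − rank ∂_4 = (5 − 4) − 0 = 1, and there is no ∂_4, so H_3 = Z.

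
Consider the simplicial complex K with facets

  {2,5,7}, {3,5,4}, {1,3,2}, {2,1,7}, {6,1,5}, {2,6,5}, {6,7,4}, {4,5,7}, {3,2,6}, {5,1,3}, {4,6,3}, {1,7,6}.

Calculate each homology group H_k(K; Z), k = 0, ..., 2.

Fix the vertex order 1 < 2 < 3 < 4 < 5 < 6 < 7 and write every simplex with vertices in increasing order. Then dim K = 2 and the simplices of K are:

  0-simplices (7): [1], [2], [3], [4], [5], [6], [7]
  1-simplices (18): [1,2], [1,3], [1,5], [1,6], [1,7], [2,3], [2,5], [2,6], [2,7], [3,4], [3,5], [3,6], [4,5], [4,6], [4,7], [5,6], [5,7], [6,7]
  2-simplices (12): [1,2,3], [1,2,7], [1,3,5], [1,5,6], [1,6,7], [2,3,6], [2,5,6], [2,5,7], [3,4,5], [3,4,6], [4,5,7], [4,6,7]

so the chain groups are C_0 ≅ Z^7, C_1 ≅ Z^18, C_2 ≅ Z^12.

Boundary ∂_1: C_1 → C_0 maps an edge to its endpoints' difference, ∂[p,q] = q − p. For instance
  ∂[2,5] = [5] − [2].
As a 7×18 matrix over Z this has rank 6, with invariant factors (1,1,1,1,1,1).

The boundary map ∂_2: C_2 → C_1 maps a triangle to the signed sum of its edges. For instance
  ∂[4,5,7] = [5,7] − [4,7] + [4,5],
  ∂[3,4,6] = [4,6] − [3,6] + [3,4].
The 18×12 boundary matrix has rank 12 and Smith normal form diag(1,1,1,1,1,1,1,1,1,1,1,2).

Reading off H_k = ker ∂_k / im ∂_{k+1}:

  H_0: rank C_0 − rank ∂_1 = 7 − 6 = 1, and the invariant factors of ∂_1 are all 1, so H_0 ≅ Z.
  H_1: rank ker ∂_1 − rank ∂_2 = (18 − 6) − 12 = 0, and ∂_2 has invariant factor 2 > 1, so H_1 ≅ Z/2Z.
  H_2: rank ker ∂_2 − rank ∂_3 = (12 − 12) − 0 = 0, and there is no ∂_3, so H_2 ≅ 0.

(K is a triangulation of the real projective plane RP^2.)

H_0 ≅ Z,  H_1 ≅ Z/2Z,  H_2 = 0.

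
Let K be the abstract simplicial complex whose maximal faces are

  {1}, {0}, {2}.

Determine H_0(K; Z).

H_0 = Z^3.

Order the vertices as 0 < 1 < 2. Listing each simplex with vertices in this order, K has dimension 0 with simplices:

  0-simplices (3): [0], [1], [2]

so the chain groups are C_0 ≅ Z^3.

Now H_k = ker ∂_k / im ∂_{k+1}, so:

  H_0: rank C_0 − rank ∂_1 = 3 − 0 = 3, and there is no ∂_1, so H_0 = Z^3.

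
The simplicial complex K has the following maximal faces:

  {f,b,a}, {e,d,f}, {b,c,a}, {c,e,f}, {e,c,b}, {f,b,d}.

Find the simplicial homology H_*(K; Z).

H_0 = Z,  H_1 = Z,  H_2 = 0.

K has 6 vertices, 12 edges, 6 triangles.
rank ∂_0 = 0, rank ∂_1 = 5 ⇒ b_0 = 6 − 0 − 5 = 1; all invariant factors of ∂_1 are 1 so no torsion. So H_0 = Z.
rank ∂_1 = 5, rank ∂_2 = 6 ⇒ b_1 = 12 − 5 − 6 = 1; all invariant factors of ∂_2 are 1 so no torsion. So H_1 = Z.
rank ∂_2 = 6, rank ∂_3 = 0 ⇒ b_2 = 6 − 6 − 0 = 0. So H_2 = 0.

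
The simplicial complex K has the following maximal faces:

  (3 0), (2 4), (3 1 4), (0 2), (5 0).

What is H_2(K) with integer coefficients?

We work with the vertex ordering 0 < 1 < 2 < 3 < 4 < 5. The simplices of K, each written with vertices in increasing order, are:

  0-simplices (6): [0], [1], [2], [3], [4], [5]
  1-simplices (7): [0,2], [0,3], [0,5], [1,3], [1,4], [2,4], [3,4]
  2-simplices (1): [1,3,4]

so the chain groups are C_0 ≅ Z^6, C_1 ≅ Z^7, C_2 ≅ Z^1.

Boundary ∂_1: C_1 → C_0 sends each edge [p,q] (with p < q) to q − p.
As a 6×7 matrix over Z this has rank 5, with invariant factors (1,1,1,1,1).

∂_2: C_2 → C_1 sends each 2-simplex [p,q,r] to [q,r] − [p,r] + [p,q]. For instance
  ∂[1,3,4] = [3,4] − [1,4] + [1,3].
This gives a 7×1 integer matrix of rank 1; reducing to Smith normal form yields diagonal entries (1).

Reading off H_k = ker ∂_k / im ∂_{k+1}:

  H_2: rank ker ∂_2 − rank ∂_3 = (1 − 1) − 0 = 0, and there is no ∂_3, so H_2 = 0.

H_2 = 0.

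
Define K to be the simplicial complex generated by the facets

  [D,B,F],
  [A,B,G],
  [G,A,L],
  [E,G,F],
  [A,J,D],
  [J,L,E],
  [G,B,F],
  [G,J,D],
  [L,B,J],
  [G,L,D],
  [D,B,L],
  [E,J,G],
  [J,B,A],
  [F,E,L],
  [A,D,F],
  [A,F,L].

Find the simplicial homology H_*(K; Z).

H_0 ≅ Z,  H_1 ≅ Z^2,  H_2 ≅ Z.

Order the vertices as A < B < D < E < F < G < J < L. Listing each simplex with vertices in this order, K has dimension 2 with simplices:

  0-simplices (8): A, B, D, E, F, G, J, L
  1-simplices (24): AB, AD, AF, AG, AJ, AL, BD, BF, BG, BJ, BL, DF, DG, DJ, DL, EF, EG, EJ, EL, FG, FL, GJ, GL, JL
  2-simplices (16): ABG, ABJ, ADF, ADJ, AFL, AGL, BDF, BDL, BFG, BJL, DGJ, DGL, EFG, EFL, EGJ, EJL

Hence C_0 ≅ Z^8, C_1 ≅ Z^24, C_2 ≅ Z^16.

The boundary map ∂_1: C_1 → C_0 sends each edge [p,q] (with p < q) to q − p.
This gives a 8×24 integer matrix of rank 7; reducing to Smith normal form yields diagonal entries (1,1,1,1,1,1,1).

∂_2: C_2 → C_1 sends each 2-simplex [p,q,r] to [q,r] − [p,r] + [p,q]. For instance
  ∂ADF = DF − AF + AD,
  ∂ADJ = DJ − AJ + AD.
The resulting 24×16 matrix has rank 15, and its Smith normal form has invariant factors (1,1,1,1,1,1,1,1,1,1,1,1,1,1,1).

From H_k ≅ ker(∂_k) / im(∂_{k+1}) we obtain:

  H_0: rank C_0 − rank ∂_1 = 8 − 7 = 1, and the invariant factors of ∂_1 are all 1, so H_0 = Z.
  H_1: rank ker ∂_1 − rank ∂_2 = (24 − 7) − 15 = 2, and the invariant factors of ∂_2 are all 1, so H_1 = Z^2.
  H_2: rank ker ∂_2 − rank ∂_3 = (16 − 15) − 0 = 1, and there is no ∂_3, so H_2 = Z.

As a check, the Euler characteristic is 8 − 24 + 16 = 0, which agrees with 1 − 2 + 1 = 0.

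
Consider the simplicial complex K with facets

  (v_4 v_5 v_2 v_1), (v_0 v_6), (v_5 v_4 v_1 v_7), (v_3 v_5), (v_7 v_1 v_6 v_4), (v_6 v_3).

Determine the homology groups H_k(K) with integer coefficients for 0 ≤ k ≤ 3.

H_0 = Z,  H_1 = Z,  H_2 = 0,  H_3 = 0.

Fix the vertex order v_0 < v_1 < v_2 < v_3 < v_4 < v_5 < v_6 < v_7 and write every simplex with vertices in increasing order. Then dim K = 3 and the simplices of K are:

  0-simplices (8): [v_0], [v_1], [v_2], [v_3], [v_4], [v_5], [v_6], [v_7]
  1-simplices (15): (15 of them)
  2-simplices (10): [v_1,v_2,v_4], [v_1,v_2,v_5], [v_1,v_4,v_5], [v_1,v_4,v_6], [v_1,v_4,v_7], [v_1,v_5,v_7], [v_1,v_6,v_7], [v_2,v_4,v_5], [v_4,v_5,v_7], [v_4,v_6,v_7]
  3-simplices (3): [v_1,v_2,v_4,v_5], [v_1,v_4,v_5,v_7], [v_1,v_4,v_6,v_7]

giving chain groups C_0 ≅ Z^8, C_1 ≅ Z^15, C_2 ≅ Z^10, C_3 ≅ Z^3.

The boundary map ∂_1: C_1 → C_0 sends each edge [p,q] (with p < q) to q − p. For instance
  ∂[v_1,v_7] = [v_7] − [v_1].
The 8×15 boundary matrix has rank 7 and Smith normal form diag(1,1,1,1,1,1,1).

Boundary ∂_2: C_2 → C_1 sends each 2-simplex [p,q,r] to [q,r] − [p,r] + [p,q]. For instance
  ∂[v_1,v_4,v_7] = [v_4,v_7] − [v_1,v_7] + [v_1,v_4],
  ∂[v_4,v_5,v_7] = [v_5,v_7] − [v_4,v_7] + [v_4,v_5].
As a 15×10 matrix over Z this has rank 7, with invariant factors (1,1,1,1,1,1,1).

∂_3: C_3 → C_2 sends each 3-simplex σ to the alternating sum Σ_i (−1)^i (σ with its i-th vertex removed). For instance
  ∂[v_1,v_4,v_6,v_7] = [v_4,v_6,v_7] − [v_1,v_6,v_7] + [v_1,v_4,v_7] − [v_1,v_4,v_6],
  ∂[v_1,v_2,v_4,v_5] = [v_2,v_4,v_5] − [v_1,v_4,v_5] + [v_1,v_2,v_5] − [v_1,v_2,v_4].
As a 10×3 matrix over Z this has rank 3, with invariant factors (1,1,1).

Now H_k = ker ∂_k / im ∂_{k+1}, so:

  H_0: rank C_0 − rank ∂_1 = 8 − 7 = 1, and the invariant factors of ∂_1 are all 1, so H_0 ≅ Z.
  H_1: rank ker ∂_1 − rank ∂_2 = (15 − 7) − 7 = 1, and the invariant factors of ∂_2 are all 1, so H_1 ≅ Z.
  H_2: rank ker ∂_2 − rank ∂_3 = (10 − 7) − 3 = 0, and the invariant factors of ∂_3 are all 1, so H_2 ≅ 0.
  H_3: rank ker ∂_3 − rank ∂_4 = (3 − 3) − 0 = 0, and there is no ∂_4, so H_3 ≅ 0.

As a check, the Euler characteristic is 8 − 15 + 10 − 3 = 0, which agrees with 1 − 1 + 0 − 0 = 0.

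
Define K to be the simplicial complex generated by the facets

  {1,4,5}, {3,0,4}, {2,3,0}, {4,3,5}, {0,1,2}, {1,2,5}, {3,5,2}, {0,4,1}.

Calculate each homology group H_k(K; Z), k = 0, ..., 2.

H_0 ≅ Z,  H_1 = 0,  H_2 ≅ Z.

Take the total order 0 < 1 < 2 < 3 < 4 < 5 on the vertex set. Then K (dimension 2) consists of the simplices:

  0-simplices (6): [0], [1], [2], [3], [4], [5]
  1-simplices (12): [0,1], [0,2], [0,3], [0,4], [1,2], [1,4], [1,5], [2,3], [2,5], [3,4], [3,5], [4,5]
  2-simplices (8): [0,1,2], [0,1,4], [0,2,3], [0,3,4], [1,2,5], [1,4,5], [2,3,5], [3,4,5]

Hence C_0 ≅ Z^6, C_1 ≅ Z^12, C_2 ≅ Z^8.

The boundary map ∂_1: C_1 → C_0 maps an edge to its endpoints' difference, ∂[p,q] = q − p. For instance
  ∂[3,5] = [5] − [3].
The resulting 6×12 matrix has rank 5, and its Smith normal form has invariant factors (1,1,1,1,1).

The boundary map ∂_2: C_2 → C_1 acts by ∂[p,q,r] = [q,r] − [p,r] + [p,q]. For instance
  ∂[2,3,5] = [3,5] − [2,5] + [2,3],
  ∂[1,2,5] = [2,5] − [1,5] + [1,2].
The resulting 12×8 matrix has rank 7, and its Smith normal form has invariant factors (1,1,1,1,1,1,1).

Reading off H_k = ker ∂_k / im ∂_{k+1}:

  H_0: rank C_0 − rank ∂_1 = 6 − 5 = 1, and the invariant factors of ∂_1 are all 1, so H_0 = Z.
  H_1: rank ker ∂_1 − rank ∂_2 = (12 − 5) − 7 = 0, and the invariant factors of ∂_2 are all 1, so H_1 = 0.
  H_2: rank ker ∂_2 − rank ∂_3 = (8 − 7) − 0 = 1, and there is no ∂_3, so H_2 = Z.

As a check, the Euler characteristic is 6 − 12 + 8 = 2, which agrees with 1 − 0 + 1 = 2.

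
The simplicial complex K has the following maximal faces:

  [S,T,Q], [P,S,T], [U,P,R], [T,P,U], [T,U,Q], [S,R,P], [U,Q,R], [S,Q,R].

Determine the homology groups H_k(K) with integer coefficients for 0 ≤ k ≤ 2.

H_0 = Z,  H_1 = 0,  H_2 = Z.

We work with the vertex ordering P < Q < R < S < T < U. The simplices of K, each written with vertices in increasing order, are:

  0-simplices (6): P, Q, R, S, T, U
  1-simplices (12): PR, PS, PT, PU, QR, QS, QT, QU, RS, RU, ST, TU
  2-simplices (8): PRS, PRU, PST, PTU, QRS, QRU, QST, QTU

Hence C_0 ≅ Z^6, C_1 ≅ Z^12, C_2 ≅ Z^8.

Boundary ∂_1: C_1 → C_0 sends each edge [p,q] (with p < q) to q − p.
The 6×12 boundary matrix has rank 5 and Smith normal form diag(1,1,1,1,1).

∂_2: C_2 → C_1 maps a triangle to the signed sum of its edges. For instance
  ∂PRU = RU − PU + PR,
  ∂QRS = RS − QS + QR.
The resulting 12×8 matrix has rank 7, and its Smith normal form has invariant factors (1,1,1,1,1,1,1).

Computing H_k = (kernel of ∂_k) / (image of ∂_{k+1}):

  H_0: rank C_0 − rank ∂_1 = 6 − 5 = 1, and the invariant factors of ∂_1 are all 1, so H_0 ≅ Z.
  H_1: rank ker ∂_1 − rank ∂_2 = (12 − 5) − 7 = 0, and the invariant factors of ∂_2 are all 1, so H_1 ≅ 0.
  H_2: rank ker ∂_2 − rank ∂_3 = (8 − 7) − 0 = 1, and there is no ∂_3, so H_2 ≅ Z.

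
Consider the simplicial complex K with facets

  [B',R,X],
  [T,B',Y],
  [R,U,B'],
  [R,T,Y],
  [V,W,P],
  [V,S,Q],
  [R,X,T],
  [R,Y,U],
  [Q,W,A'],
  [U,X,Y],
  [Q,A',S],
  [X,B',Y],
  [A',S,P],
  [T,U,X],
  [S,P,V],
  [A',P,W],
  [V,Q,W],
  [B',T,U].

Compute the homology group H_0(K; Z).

H_0 = Z^2.

Take the total order P < Q < R < S < T < U < V < W < X < Y < A' < B' on the vertex set. Then K (dimension 2) consists of the simplices:

  0-simplices (12): [P], [Q], [R], [S], [T], [U], [V], [W], [X], [Y], [A'], [B']
  1-simplices (27): (27 of them)
  2-simplices (18): (18 of them)

Hence C_0 ≅ Z^12, C_1 ≅ Z^27, C_2 ≅ Z^18.

The boundary map ∂_1: C_1 → C_0 sends each edge [p,q] (with p < q) to q − p.
The 12×27 boundary matrix has rank 10 and Smith normal form diag(1,1,1,1,1,1,1,1,1,1).

Boundary ∂_2: C_2 → C_1 acts by ∂[p,q,r] = [q,r] − [p,r] + [p,q]. For instance
  ∂[T,U,B'] = [U,B'] − [T,B'] + [T,U],
  ∂[Q,S,A'] = [S,A'] − [Q,A'] + [Q,S].
This gives a 27×18 integer matrix of rank 17; reducing to Smith normal form yields diagonal entries (1,1,1,1,1,1,1,1,1,1,1,1,1,1,1,1,2).

From H_k ≅ ker(∂_k) / im(∂_{k+1}) we obtain:

  H_0: rank C_0 − rank ∂_1 = 12 − 10 = 2, and the invariant factors of ∂_1 are all 1, so H_0 = Z^2.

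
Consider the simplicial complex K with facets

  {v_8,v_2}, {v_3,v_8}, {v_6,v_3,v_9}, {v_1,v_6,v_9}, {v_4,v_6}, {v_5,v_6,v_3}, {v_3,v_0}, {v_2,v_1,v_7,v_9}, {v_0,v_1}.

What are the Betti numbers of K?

Order the vertices as v_0 < v_1 < v_2 < v_3 < v_4 < v_5 < v_6 < v_7 < v_8 < v_9. Listing each simplex with vertices in this order, K has dimension 3 with simplices:

  0-simplices (10): [v_0], [v_1], [v_2], [v_3], [v_4], [v_5], [v_6], [v_7], [v_8], [v_9]
  1-simplices (17): (17 of them)
  2-simplices (7): [v_1,v_2,v_7], [v_1,v_2,v_9], [v_1,v_6,v_9], [v_1,v_7,v_9], [v_2,v_7,v_9], [v_3,v_5,v_6], [v_3,v_6,v_9]
  3-simplices (1): [v_1,v_2,v_7,v_9]

Hence C_0 ≅ Z^10, C_1 ≅ Z^17, C_2 ≅ Z^7, C_3 ≅ Z^1.

The boundary map ∂_1: C_1 → C_0 maps an edge to its endpoints' difference, ∂[p,q] = q − p. For instance
  ∂[v_2,v_7] = [v_7] − [v_2].
The 10×17 boundary matrix has rank 9 and Smith normal form diag(1,1,1,1,1,1,1,1,1).

Boundary ∂_2: C_2 → C_1 sends each 2-simplex [p,q,r] to [q,r] − [p,r] + [p,q]. For instance
  ∂[v_1,v_2,v_9] = [v_2,v_9] − [v_1,v_9] + [v_1,v_2],
  ∂[v_1,v_7,v_9] = [v_7,v_9] − [v_1,v_9] + [v_1,v_7].
As a 17×7 matrix over Z this has rank 6, with invariant factors (1,1,1,1,1,1).

The boundary map ∂_3: C_3 → C_2 sends each 3-simplex σ to the alternating sum Σ_i (−1)^i (σ with its i-th vertex removed). For instance
  ∂[v_1,v_2,v_7,v_9] = [v_2,v_7,v_9] − [v_1,v_7,v_9] + [v_1,v_2,v_9] − [v_1,v_2,v_7].
The resulting 7×1 matrix has rank 1, and its Smith normal form has invariant factors (1).

Now H_k = ker ∂_k / im ∂_{k+1}, so:

  H_0: rank C_0 − rank ∂_1 = 10 − 9 = 1, and the invariant factors of ∂_1 are all 1, so H_0 ≅ Z.
  H_1: rank ker ∂_1 − rank ∂_2 = (17 − 9) − 6 = 2, and the invariant factors of ∂_2 are all 1, so H_1 ≅ Z^2.
  H_2: rank ker ∂_2 − rank ∂_3 = (7 − 6) − 1 = 0, and the invariant factors of ∂_3 are all 1, so H_2 ≅ 0.
  H_3: rank ker ∂_3 − rank ∂_4 = (1 − 1) − 0 = 0, and there is no ∂_4, so H_3 ≅ 0.

Hence the Betti numbers are b_0 = 1, b_1 = 2, b_2 = 0, b_3 = 0.

b_0 = 1, b_1 = 2, b_2 = 0, b_3 = 0.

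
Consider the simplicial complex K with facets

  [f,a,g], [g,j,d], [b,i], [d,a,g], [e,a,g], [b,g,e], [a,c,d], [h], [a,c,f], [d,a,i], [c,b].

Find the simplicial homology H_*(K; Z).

Fix the vertex order a < b < c < d < e < f < g < h < i < j and write every simplex with vertices in increasing order. Then dim K = 2 and the simplices of K are:

  0-simplices (10): a, b, c, d, e, f, g, h, i, j
  1-simplices (18): ac, ad, ae, af, ag, ai, bc, be, bg, bi, cd, cf, dg, di, dj, eg, fg, gj
  2-simplices (8): acd, acf, adg, adi, aeg, afg, beg, dgj

so the chain groups are C_0 ≅ Z^10, C_1 ≅ Z^18, C_2 ≅ Z^8.

The boundary map ∂_1: C_1 → C_0 maps an edge to its endpoints' difference, ∂[p,q] = q − p. For instance
  ∂af = f − a.
The resulting 10×18 matrix has rank 8, and its Smith normal form has invariant factors (1,1,1,1,1,1,1,1).

∂_2: C_2 → C_1 sends each 2-simplex [p,q,r] to [q,r] − [p,r] + [p,q]. For instance
  ∂adi = di − ai + ad,
  ∂acd = cd − ad + ac.
As a 18×8 matrix over Z this has rank 8, with invariant factors (1,1,1,1,1,1,1,1).

Computing H_k = (kernel of ∂_k) / (image of ∂_{k+1}):

  H_0: rank C_0 − rank ∂_1 = 10 − 8 = 2, and the invariant factors of ∂_1 are all 1, so H_0 ≅ Z^2.
  H_1: rank ker ∂_1 − rank ∂_2 = (18 − 8) − 8 = 2, and the invariant factors of ∂_2 are all 1, so H_1 ≅ Z^2.
  H_2: rank ker ∂_2 − rank ∂_3 = (8 − 8) − 0 = 0, and there is no ∂_3, so H_2 ≅ 0.

H_0 ≅ Z^2,  H_1 ≅ Z^2,  H_2 = 0.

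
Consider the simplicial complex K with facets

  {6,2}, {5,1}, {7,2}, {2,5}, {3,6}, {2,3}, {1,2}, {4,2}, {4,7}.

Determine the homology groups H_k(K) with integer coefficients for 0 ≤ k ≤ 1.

H_0 ≅ Z,  H_1 ≅ Z^3.

Take the total order 1 < 2 < 3 < 4 < 5 < 6 < 7 on the vertex set. Then K (dimension 1) consists of the simplices:

  0-simplices (7): [1], [2], [3], [4], [5], [6], [7]
  1-simplices (9): [1,2], [1,5], [2,3], [2,4], [2,5], [2,6], [2,7], [3,6], [4,7]

so the chain groups are C_0 ≅ Z^7, C_1 ≅ Z^9.

∂_1: C_1 → C_0 maps an edge to its endpoints' difference, ∂[p,q] = q − p. For instance
  ∂[2,5] = [5] − [2].
This gives a 7×9 integer matrix of rank 6; reducing to Smith normal form yields diagonal entries (1,1,1,1,1,1).

Now H_k = ker ∂_k / im ∂_{k+1}, so:

  H_0: rank C_0 − rank ∂_1 = 7 − 6 = 1, and the invariant factors of ∂_1 are all 1, so H_0 ≅ Z.
  H_1: rank ker ∂_1 − rank ∂_2 = (9 − 6) − 0 = 3, and there is no ∂_2, so H_1 ≅ Z^3.

(K is a triangulation of a wedge of 3 circles.)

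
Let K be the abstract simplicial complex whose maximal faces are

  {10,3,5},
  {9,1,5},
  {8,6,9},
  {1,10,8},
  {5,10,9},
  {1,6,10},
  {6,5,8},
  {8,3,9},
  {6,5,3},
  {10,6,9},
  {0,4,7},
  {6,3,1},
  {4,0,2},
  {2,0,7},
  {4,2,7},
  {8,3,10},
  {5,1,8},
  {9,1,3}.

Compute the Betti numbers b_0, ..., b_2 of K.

b_0 = 2, b_1 = 2, b_2 = 2.

Take the total order 0 < 1 < 2 < 3 < 4 < 5 < 6 < 7 < 8 < 9 < 10 on the vertex set. Then K (dimension 2) consists of the simplices:

  0-simplices (11): [0], [1], [2], [3], [4], [5], [6], [7], [8], [9], [10]
  1-simplices (27): (27 of them)
  2-simplices (18): (18 of them)

Hence C_0 ≅ Z^11, C_1 ≅ Z^27, C_2 ≅ Z^18.

Boundary ∂_1: C_1 → C_0 maps an edge to its endpoints' difference, ∂[p,q] = q − p.
This gives a 11×27 integer matrix of rank 9; reducing to Smith normal form yields diagonal entries (1,1,1,1,1,1,1,1,1).

∂_2: C_2 → C_1 maps a triangle to the signed sum of its edges. For instance
  ∂[6,9,10] = [9,10] − [6,10] + [6,9],
  ∂[3,8,9] = [8,9] − [3,9] + [3,8].
This gives a 27×18 integer matrix of rank 16; reducing to Smith normal form yields diagonal entries (1,1,1,1,1,1,1,1,1,1,1,1,1,1,1,1).

From H_k ≅ ker(∂_k) / im(∂_{k+1}) we obtain:

  H_0: rank C_0 − rank ∂_1 = 11 − 9 = 2, and the invariant factors of ∂_1 are all 1, so H_0 ≅ Z^2.
  H_1: rank ker ∂_1 − rank ∂_2 = (27 − 9) − 16 = 2, and the invariant factors of ∂_2 are all 1, so H_1 ≅ Z^2.
  H_2: rank ker ∂_2 − rank ∂_3 = (18 − 16) − 0 = 2, and there is no ∂_3, so H_2 ≅ Z^2.

Hence the Betti numbers are b_0 = 2, b_1 = 2, b_2 = 2.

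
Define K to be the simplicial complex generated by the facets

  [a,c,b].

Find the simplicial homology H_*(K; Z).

Take the total order a < b < c on the vertex set. Then K (dimension 2) consists of the simplices:

  0-simplices (3): a, b, c
  1-simplices (3): ab, ac, bc
  2-simplices (1): abc

giving chain groups C_0 ≅ Z^3, C_1 ≅ Z^3, C_2 ≅ Z^1.

The boundary map ∂_1: C_1 → C_0 sends each edge [p,q] (with p < q) to q − p.
The 3×3 boundary matrix has rank 2 and Smith normal form diag(1,1).

The boundary map ∂_2: C_2 → C_1 acts by ∂[p,q,r] = [q,r] − [p,r] + [p,q]. For instance
  ∂abc = bc − ac + ab.
This gives a 3×1 integer matrix of rank 1; reducing to Smith normal form yields diagonal entries (1).

Computing H_k = (kernel of ∂_k) / (image of ∂_{k+1}):

  H_0: rank C_0 − rank ∂_1 = 3 − 2 = 1, and the invariant factors of ∂_1 are all 1, so H_0 ≅ Z.
  H_1: rank ker ∂_1 − rank ∂_2 = (3 − 2) − 1 = 0, and the invariant factors of ∂_2 are all 1, so H_1 ≅ 0.
  H_2: rank ker ∂_2 − rank ∂_3 = (1 − 1) − 0 = 0, and there is no ∂_3, so H_2 ≅ 0.

As a check, the Euler characteristic is 3 − 3 + 1 = 1, which agrees with 1 − 0 + 0 = 1.
(K is a triangulation of the 2-simplex.)

H_0 = Z,  H_1 = 0,  H_2 = 0.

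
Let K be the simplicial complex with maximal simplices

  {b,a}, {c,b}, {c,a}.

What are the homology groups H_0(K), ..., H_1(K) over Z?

H_0 = Z,  H_1 = Z.

Fix the vertex order a < b < c and write every simplex with vertices in increasing order. Then dim K = 1 and the simplices of K are:

  0-simplices (3): a, b, c
  1-simplices (3): ab, ac, bc

so the chain groups are C_0 ≅ Z^3, C_1 ≅ Z^3.

∂_1: C_1 → C_0 is given by ∂[p,q] = [q] − [p].
The 3×3 boundary matrix has rank 2 and Smith normal form diag(1,1).

Reading off H_k = ker ∂_k / im ∂_{k+1}:

  H_0: rank C_0 − rank ∂_1 = 3 − 2 = 1, and the invariant factors of ∂_1 are all 1, so H_0 ≅ Z.
  H_1: rank ker ∂_1 − rank ∂_2 = (3 − 2) − 0 = 1, and there is no ∂_2, so H_1 ≅ Z.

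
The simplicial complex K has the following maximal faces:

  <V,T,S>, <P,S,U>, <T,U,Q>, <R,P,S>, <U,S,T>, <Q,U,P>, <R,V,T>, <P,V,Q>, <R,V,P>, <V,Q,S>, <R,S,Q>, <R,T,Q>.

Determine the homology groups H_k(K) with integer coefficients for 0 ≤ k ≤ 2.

Order the vertices as P < Q < R < S < T < U < V. Listing each simplex with vertices in this order, K has dimension 2 with simplices:

  0-simplices (7): P, Q, R, S, T, U, V
  1-simplices (18): PQ, PR, PS, PU, PV, QR, QS, QT, QU, QV, RS, RT, RV, ST, SU, SV, TU, TV
  2-simplices (12): PQU, PQV, PRS, PRV, PSU, QRS, QRT, QSV, QTU, RTV, STU, STV

Hence C_0 ≅ Z^7, C_1 ≅ Z^18, C_2 ≅ Z^12.

Boundary ∂_1: C_1 → C_0 maps an edge to its endpoints' difference, ∂[p,q] = q − p.
The 7×18 boundary matrix has rank 6 and Smith normal form diag(1,1,1,1,1,1).

The boundary map ∂_2: C_2 → C_1 maps a triangle to the signed sum of its edges. For instance
  ∂STU = TU − SU + ST,
  ∂PQU = QU − PU + PQ.
As a 18×12 matrix over Z this has rank 12, with invariant factors (1,1,1,1,1,1,1,1,1,1,1,2).

Now H_k = ker ∂_k / im ∂_{k+1}, so:

  H_0: rank C_0 − rank ∂_1 = 7 − 6 = 1, and the invariant factors of ∂_1 are all 1, so H_0 = Z.
  H_1: rank ker ∂_1 − rank ∂_2 = (18 − 6) − 12 = 0, and ∂_2 has invariant factor 2 > 1, so H_1 = Z/2.
  H_2: rank ker ∂_2 − rank ∂_3 = (12 − 12) − 0 = 0, and there is no ∂_3, so H_2 = 0.

(K is a triangulation of the real projective plane RP^2.)

H_0 = Z,  H_1 = Z/2,  H_2 = 0.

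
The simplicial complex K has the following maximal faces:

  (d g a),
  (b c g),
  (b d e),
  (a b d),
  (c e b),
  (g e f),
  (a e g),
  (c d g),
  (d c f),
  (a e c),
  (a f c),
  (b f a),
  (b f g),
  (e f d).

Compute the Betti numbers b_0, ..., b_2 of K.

Take the total order a < b < c < d < e < f < g on the vertex set. Then K (dimension 2) consists of the simplices:

  0-simplices (7): a, b, c, d, e, f, g
  1-simplices (21): ab, ac, ad, ae, af, ag, bc, bd, be, bf, bg, cd, ce, cf, cg, de, df, dg, ef, eg, fg
  2-simplices (14): abd, abf, ace, acf, adg, aeg, bce, bcg, bde, bfg, cdf, cdg, def, efg

giving chain groups C_0 ≅ Z^7, C_1 ≅ Z^21, C_2 ≅ Z^14.

∂_1: C_1 → C_0 sends each edge [p,q] (with p < q) to q − p.
The 7×21 boundary matrix has rank 6 and Smith normal form diag(1,1,1,1,1,1).

∂_2: C_2 → C_1 acts by ∂[p,q,r] = [q,r] − [p,r] + [p,q]. For instance
  ∂bfg = fg − bg + bf,
  ∂bcg = cg − bg + bc.
As a 21×14 matrix over Z this has rank 13, with invariant factors (1,1,1,1,1,1,1,1,1,1,1,1,1).

Now H_k = ker ∂_k / im ∂_{k+1}, so:

  H_0: rank C_0 − rank ∂_1 = 7 − 6 = 1, and the invariant factors of ∂_1 are all 1, so H_0 ≅ Z.
  H_1: rank ker ∂_1 − rank ∂_2 = (21 − 6) − 13 = 2, and the invariant factors of ∂_2 are all 1, so H_1 ≅ Z^2.
  H_2: rank ker ∂_2 − rank ∂_3 = (14 − 13) − 0 = 1, and there is no ∂_3, so H_2 ≅ Z.

Hence the Betti numbers are b_0 = 1, b_1 = 2, b_2 = 1.

b_0 = 1, b_1 = 2, b_2 = 1.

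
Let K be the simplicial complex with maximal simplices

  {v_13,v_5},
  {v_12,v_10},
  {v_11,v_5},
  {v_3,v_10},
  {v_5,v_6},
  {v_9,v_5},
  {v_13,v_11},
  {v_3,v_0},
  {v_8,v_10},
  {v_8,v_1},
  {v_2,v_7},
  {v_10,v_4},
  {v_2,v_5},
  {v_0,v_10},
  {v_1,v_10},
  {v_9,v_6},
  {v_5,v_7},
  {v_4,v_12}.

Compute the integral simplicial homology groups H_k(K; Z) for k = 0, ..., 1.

H_0 = Z^2,  H_1 = Z^6.

K has 14 vertices, 18 edges.
rank ∂_0 = 0, rank ∂_1 = 12 ⇒ b_0 = 14 − 0 − 12 = 2; all invariant factors of ∂_1 are 1 so no torsion. So H_0 ≅ Z^2.
rank ∂_1 = 12, rank ∂_2 = 0 ⇒ b_1 = 18 − 12 − 0 = 6. So H_1 ≅ Z^6.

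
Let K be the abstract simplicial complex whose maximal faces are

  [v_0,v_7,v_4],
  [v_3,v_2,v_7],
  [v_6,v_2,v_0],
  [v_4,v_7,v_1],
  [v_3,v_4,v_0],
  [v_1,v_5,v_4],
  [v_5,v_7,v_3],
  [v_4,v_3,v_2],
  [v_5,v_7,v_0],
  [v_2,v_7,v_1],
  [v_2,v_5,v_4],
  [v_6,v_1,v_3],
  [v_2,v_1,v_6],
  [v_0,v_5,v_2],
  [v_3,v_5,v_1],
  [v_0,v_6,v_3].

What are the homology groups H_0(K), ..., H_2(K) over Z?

Order the vertices as v_0 < v_1 < v_2 < v_3 < v_4 < v_5 < v_6 < v_7. Listing each simplex with vertices in this order, K has dimension 2 with simplices:

  0-simplices (8): [v_0], [v_1], [v_2], [v_3], [v_4], [v_5], [v_6], [v_7]
  1-simplices (24): (24 of them)
  2-simplices (16): (16 of them)

so the chain groups are C_0 ≅ Z^8, C_1 ≅ Z^24, C_2 ≅ Z^16.

The boundary map ∂_1: C_1 → C_0 is given by ∂[p,q] = [q] − [p]. For instance
  ∂[v_2,v_3] = [v_3] − [v_2].
The 8×24 boundary matrix has rank 7 and Smith normal form diag(1,1,1,1,1,1,1).

∂_2: C_2 → C_1 maps a triangle to the signed sum of its edges. For instance
  ∂[v_0,v_2,v_6] = [v_2,v_6] − [v_0,v_6] + [v_0,v_2],
  ∂[v_0,v_2,v_5] = [v_2,v_5] − [v_0,v_5] + [v_0,v_2].
The 24×16 boundary matrix has rank 15 and Smith normal form diag(1,1,1,1,1,1,1,1,1,1,1,1,1,1,1).

Computing H_k = (kernel of ∂_k) / (image of ∂_{k+1}):

  H_0: rank C_0 − rank ∂_1 = 8 − 7 = 1, and the invariant factors of ∂_1 are all 1, so H_0 = Z.
  H_1: rank ker ∂_1 − rank ∂_2 = (24 − 7) − 15 = 2, and the invariant factors of ∂_2 are all 1, so H_1 = Z^2.
  H_2: rank ker ∂_2 − rank ∂_3 = (16 − 15) − 0 = 1, and there is no ∂_3, so H_2 = Z.

H_0 ≅ Z,  H_1 ≅ Z^2,  H_2 ≅ Z.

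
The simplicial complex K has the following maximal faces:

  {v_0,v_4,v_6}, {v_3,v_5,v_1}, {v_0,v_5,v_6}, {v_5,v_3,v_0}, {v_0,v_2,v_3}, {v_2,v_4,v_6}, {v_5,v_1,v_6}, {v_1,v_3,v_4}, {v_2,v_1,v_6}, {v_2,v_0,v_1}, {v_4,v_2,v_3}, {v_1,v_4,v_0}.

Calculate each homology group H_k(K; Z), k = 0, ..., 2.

H_0 = Z,  H_1 = Z/2Z,  H_2 = 0.

Order the vertices as v_0 < v_1 < v_2 < v_3 < v_4 < v_5 < v_6. Listing each simplex with vertices in this order, K has dimension 2 with simplices:

  0-simplices (7): [v_0], [v_1], [v_2], [v_3], [v_4], [v_5], [v_6]
  1-simplices (18): (18 of them)
  2-simplices (12): (12 of them)

so the chain groups are C_0 ≅ Z^7, C_1 ≅ Z^18, C_2 ≅ Z^12.

Boundary ∂_1: C_1 → C_0 is given by ∂[p,q] = [q] − [p].
This gives a 7×18 integer matrix of rank 6; reducing to Smith normal form yields diagonal entries (1,1,1,1,1,1).

Boundary ∂_2: C_2 → C_1 maps a triangle to the signed sum of its edges. For instance
  ∂[v_0,v_1,v_2] = [v_1,v_2] − [v_0,v_2] + [v_0,v_1],
  ∂[v_0,v_4,v_6] = [v_4,v_6] − [v_0,v_6] + [v_0,v_4].
As a 18×12 matrix over Z this has rank 12, with invariant factors (1,1,1,1,1,1,1,1,1,1,1,2).

From H_k ≅ ker(∂_k) / im(∂_{k+1}) we obtain:

  H_0: rank C_0 − rank ∂_1 = 7 − 6 = 1, and the invariant factors of ∂_1 are all 1, so H_0 ≅ Z.
  H_1: rank ker ∂_1 − rank ∂_2 = (18 − 6) − 12 = 0, and ∂_2 has invariant factor 2 > 1, so H_1 ≅ Z/2Z.
  H_2: rank ker ∂_2 − rank ∂_3 = (12 − 12) − 0 = 0, and there is no ∂_3, so H_2 ≅ 0.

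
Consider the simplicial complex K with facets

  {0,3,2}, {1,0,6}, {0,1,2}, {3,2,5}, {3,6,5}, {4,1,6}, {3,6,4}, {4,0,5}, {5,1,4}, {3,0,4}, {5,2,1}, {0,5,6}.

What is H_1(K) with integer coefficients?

Order the vertices as 0 < 1 < 2 < 3 < 4 < 5 < 6. Listing each simplex with vertices in this order, K has dimension 2 with simplices:

  0-simplices (7): [0], [1], [2], [3], [4], [5], [6]
  1-simplices (18): [0,1], [0,2], [0,3], [0,4], [0,5], [0,6], [1,2], [1,4], [1,5], [1,6], [2,3], [2,5], [3,4], [3,5], [3,6], [4,5], [4,6], [5,6]
  2-simplices (12): [0,1,2], [0,1,6], [0,2,3], [0,3,4], [0,4,5], [0,5,6], [1,2,5], [1,4,5], [1,4,6], [2,3,5], [3,4,6], [3,5,6]

giving chain groups C_0 ≅ Z^7, C_1 ≅ Z^18, C_2 ≅ Z^12.

∂_1: C_1 → C_0 is given by ∂[p,q] = [q] − [p]. For instance
  ∂[0,4] = [4] − [0].
As a 7×18 matrix over Z this has rank 6, with invariant factors (1,1,1,1,1,1).

∂_2: C_2 → C_1 acts by ∂[p,q,r] = [q,r] − [p,r] + [p,q]. For instance
  ∂[1,4,6] = [4,6] − [1,6] + [1,4],
  ∂[3,5,6] = [5,6] − [3,6] + [3,5].
As a 18×12 matrix over Z this has rank 12, with invariant factors (1,1,1,1,1,1,1,1,1,1,1,2).

From H_k ≅ ker(∂_k) / im(∂_{k+1}) we obtain:

  H_1: rank ker ∂_1 − rank ∂_2 = (18 − 6) − 12 = 0, and ∂_2 has invariant factor 2 > 1, so H_1 = Z/2Z.

H_1 ≅ Z/2Z.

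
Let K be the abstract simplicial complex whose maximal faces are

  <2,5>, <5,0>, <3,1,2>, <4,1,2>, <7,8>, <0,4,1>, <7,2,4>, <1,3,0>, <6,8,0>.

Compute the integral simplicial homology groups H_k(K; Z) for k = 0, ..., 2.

H_0 ≅ Z,  H_1 ≅ Z^2,  H_2 = 0.

Take the total order 0 < 1 < 2 < 3 < 4 < 5 < 6 < 7 < 8 on the vertex set. Then K (dimension 2) consists of the simplices:

  0-simplices (9): [0], [1], [2], [3], [4], [5], [6], [7], [8]
  1-simplices (16): [0,1], [0,3], [0,4], [0,5], [0,6], [0,8], [1,2], [1,3], [1,4], [2,3], [2,4], [2,5], [2,7], [4,7], [6,8], [7,8]
  2-simplices (6): [0,1,3], [0,1,4], [0,6,8], [1,2,3], [1,2,4], [2,4,7]

giving chain groups C_0 ≅ Z^9, C_1 ≅ Z^16, C_2 ≅ Z^6.

∂_1: C_1 → C_0 is given by ∂[p,q] = [q] − [p]. For instance
  ∂[0,3] = [3] − [0].
The 9×16 boundary matrix has rank 8 and Smith normal form diag(1,1,1,1,1,1,1,1).

The boundary map ∂_2: C_2 → C_1 acts by ∂[p,q,r] = [q,r] − [p,r] + [p,q]. For instance
  ∂[0,6,8] = [6,8] − [0,8] + [0,6],
  ∂[1,2,4] = [2,4] − [1,4] + [1,2].
This gives a 16×6 integer matrix of rank 6; reducing to Smith normal form yields diagonal entries (1,1,1,1,1,1).

Computing H_k = (kernel of ∂_k) / (image of ∂_{k+1}):

  H_0: rank C_0 − rank ∂_1 = 9 − 8 = 1, and the invariant factors of ∂_1 are all 1, so H_0 ≅ Z.
  H_1: rank ker ∂_1 − rank ∂_2 = (16 − 8) − 6 = 2, and the invariant factors of ∂_2 are all 1, so H_1 ≅ Z^2.
  H_2: rank ker ∂_2 − rank ∂_3 = (6 − 6) − 0 = 0, and there is no ∂_3, so H_2 ≅ 0.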